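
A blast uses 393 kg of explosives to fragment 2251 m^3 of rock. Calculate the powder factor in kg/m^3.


Powder factor = explosive mass / rock volume
= 393 / 2251
= 0.1746 kg/m^3

0.1746 kg/m^3


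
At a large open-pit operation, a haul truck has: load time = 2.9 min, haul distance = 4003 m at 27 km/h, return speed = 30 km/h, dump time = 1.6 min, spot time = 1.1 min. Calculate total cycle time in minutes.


22.5016 min

Convert haul speed to m/min: 27 * 1000/60 = 450 m/min
Haul time = 4003 / 450 = 8.895555556 min
Convert return speed to m/min: 30 * 1000/60 = 500 m/min
Return time = 4003 / 500 = 8.006 min
Total cycle time:
= 2.9 + 8.895555556 + 1.6 + 8.006 + 1.1
= 22.5016 min


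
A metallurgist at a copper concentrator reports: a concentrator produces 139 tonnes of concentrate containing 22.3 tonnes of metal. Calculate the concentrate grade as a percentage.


Grade = (metal in concentrate / concentrate mass) * 100
= (22.3 / 139) * 100
= 0.1604316547 * 100
= 16.0432%

16.0432%


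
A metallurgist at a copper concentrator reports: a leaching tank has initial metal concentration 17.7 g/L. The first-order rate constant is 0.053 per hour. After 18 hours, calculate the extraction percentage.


Compute the exponent:
-k * t = -0.053 * 18 = -0.954
Remaining concentration:
C = 17.7 * exp(-0.954)
= 17.7 * 0.3851971492
= 6.81798954 g/L
Extracted = 17.7 - 6.81798954 = 10.88201046 g/L
Extraction % = 10.88201046 / 17.7 * 100
= 61.4803%

61.4803%


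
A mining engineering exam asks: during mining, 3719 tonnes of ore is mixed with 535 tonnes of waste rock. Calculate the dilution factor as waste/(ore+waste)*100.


12.5764%

Total material = ore + waste
= 3719 + 535 = 4254 tonnes
Dilution = waste / total * 100
= 535 / 4254 * 100
= 0.1257639868 * 100
= 12.5764%


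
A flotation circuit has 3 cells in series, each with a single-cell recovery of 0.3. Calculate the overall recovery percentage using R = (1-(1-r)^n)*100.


Complement of single-cell recovery:
1 - r = 1 - 0.3 = 0.7
Raise to power n:
(1 - r)^3 = 0.7^3 = 0.343
Overall recovery:
R = (1 - 0.343) * 100
= 65.7%

65.7%


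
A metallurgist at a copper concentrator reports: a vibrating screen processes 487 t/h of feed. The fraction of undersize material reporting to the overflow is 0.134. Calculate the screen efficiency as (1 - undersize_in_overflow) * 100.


Screen efficiency = (1 - fraction of undersize in overflow) * 100
= (1 - 0.134) * 100
= 0.866 * 100
= 86.6%

86.6%


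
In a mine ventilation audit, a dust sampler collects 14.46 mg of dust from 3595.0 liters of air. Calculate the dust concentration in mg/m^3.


Convert liters to m^3: 1 m^3 = 1000 L
Concentration = mass / volume * 1000
= 14.46 / 3595.0 * 1000
= 0.004022253129 * 1000
= 4.0223 mg/m^3

4.0223 mg/m^3


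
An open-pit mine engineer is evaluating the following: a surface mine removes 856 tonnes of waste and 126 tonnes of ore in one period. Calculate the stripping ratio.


Stripping ratio = waste tonnage / ore tonnage
= 856 / 126
= 6.7937

6.7937


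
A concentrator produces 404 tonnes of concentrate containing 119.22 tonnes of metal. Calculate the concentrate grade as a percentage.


Grade = (metal in concentrate / concentrate mass) * 100
= (119.22 / 404) * 100
= 0.2950990099 * 100
= 29.5099%

29.5099%


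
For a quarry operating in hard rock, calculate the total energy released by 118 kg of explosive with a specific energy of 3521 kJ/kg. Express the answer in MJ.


Energy = mass * specific_energy / 1000
= 118 * 3521 / 1000
= 415478 / 1000
= 415.478 MJ

415.478 MJ


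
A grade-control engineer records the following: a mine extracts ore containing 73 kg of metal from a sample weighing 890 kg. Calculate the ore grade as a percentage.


8.2022%

Ore grade = (metal mass / ore mass) * 100
= (73 / 890) * 100
= 0.08202247191 * 100
= 8.2022%


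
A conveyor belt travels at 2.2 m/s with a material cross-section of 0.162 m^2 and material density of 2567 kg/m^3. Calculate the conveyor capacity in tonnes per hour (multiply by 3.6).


3293.5637 t/h

Volumetric flow = speed * area
= 2.2 * 0.162 = 0.3564 m^3/s
Mass flow = volumetric * density
= 0.3564 * 2567 = 914.8788 kg/s
Convert to t/h: multiply by 3.6
Capacity = 914.8788 * 3.6
= 3293.5637 t/h


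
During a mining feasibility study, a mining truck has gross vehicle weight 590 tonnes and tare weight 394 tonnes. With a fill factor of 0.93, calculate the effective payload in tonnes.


182.28 tonnes

Maximum payload = gross - tare
= 590 - 394 = 196 tonnes
Effective payload = max payload * fill factor
= 196 * 0.93
= 182.28 tonnes


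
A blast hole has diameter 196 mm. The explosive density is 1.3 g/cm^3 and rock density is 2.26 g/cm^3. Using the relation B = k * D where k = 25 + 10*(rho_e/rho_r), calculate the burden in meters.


6.0274 m

First, compute k:
rho_e / rho_r = 1.3 / 2.26 = 0.5752212389
k = 25 + 10 * 0.5752212389 = 30.75221239
Then, compute burden:
B = k * D / 1000 = 30.75221239 * 196 / 1000
= 6027.433628 / 1000
= 6.0274 m


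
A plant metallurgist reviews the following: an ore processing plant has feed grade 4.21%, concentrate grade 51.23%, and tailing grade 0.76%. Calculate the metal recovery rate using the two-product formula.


Using the two-product formula:
R = 100 * c * (f - t) / (f * (c - t))
Numerator = 100 * 51.23 * (4.21 - 0.76)
= 100 * 51.23 * 3.45
= 17674.35
Denominator = 4.21 * (51.23 - 0.76)
= 4.21 * 50.47
= 212.4787
R = 17674.35 / 212.4787
= 83.1817%

83.1817%


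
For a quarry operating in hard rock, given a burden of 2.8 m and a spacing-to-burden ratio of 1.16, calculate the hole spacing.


Spacing = burden * ratio
= 2.8 * 1.16
= 3.248 m

3.248 m


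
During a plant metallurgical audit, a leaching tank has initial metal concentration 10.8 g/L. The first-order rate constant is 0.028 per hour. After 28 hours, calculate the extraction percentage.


54.3424%

Compute the exponent:
-k * t = -0.028 * 28 = -0.784
Remaining concentration:
C = 10.8 * exp(-0.784)
= 10.8 * 0.4565760496
= 4.931021336 g/L
Extracted = 10.8 - 4.931021336 = 5.868978664 g/L
Extraction % = 5.868978664 / 10.8 * 100
= 54.3424%


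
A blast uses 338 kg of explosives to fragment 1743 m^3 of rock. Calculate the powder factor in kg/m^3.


Powder factor = explosive mass / rock volume
= 338 / 1743
= 0.1939 kg/m^3

0.1939 kg/m^3


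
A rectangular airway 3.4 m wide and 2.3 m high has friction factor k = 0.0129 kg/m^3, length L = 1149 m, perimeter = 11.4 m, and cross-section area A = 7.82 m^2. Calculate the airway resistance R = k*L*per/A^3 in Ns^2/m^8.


Compute the numerator:
k * L * per = 0.0129 * 1149 * 11.4
= 168.97194
Compute the denominator:
A^3 = 7.82^3 = 478.211768
Resistance:
R = 168.97194 / 478.211768
= 0.3533 Ns^2/m^8

0.3533 Ns^2/m^8


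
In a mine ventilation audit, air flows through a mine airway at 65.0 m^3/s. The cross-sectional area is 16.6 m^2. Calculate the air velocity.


3.9157 m/s

Velocity = flow rate / cross-sectional area
= 65.0 / 16.6
= 3.9157 m/s


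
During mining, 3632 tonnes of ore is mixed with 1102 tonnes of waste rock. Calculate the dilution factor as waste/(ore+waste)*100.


Total material = ore + waste
= 3632 + 1102 = 4734 tonnes
Dilution = waste / total * 100
= 1102 / 4734 * 100
= 0.2327841149 * 100
= 23.2784%

23.2784%


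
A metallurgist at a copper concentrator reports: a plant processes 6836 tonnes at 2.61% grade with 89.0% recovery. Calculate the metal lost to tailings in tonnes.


Total metal in feed:
= 6836 * 2.61 / 100 = 178.4196 tonnes
Metal recovered:
= 178.4196 * 89.0 / 100 = 158.793444 tonnes
Metal lost to tailings:
= 178.4196 - 158.793444
= 19.6262 tonnes

19.6262 tonnes


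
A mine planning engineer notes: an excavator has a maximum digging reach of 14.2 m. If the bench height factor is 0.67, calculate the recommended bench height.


9.514 m

Bench height = reach * factor
= 14.2 * 0.67
= 9.514 m


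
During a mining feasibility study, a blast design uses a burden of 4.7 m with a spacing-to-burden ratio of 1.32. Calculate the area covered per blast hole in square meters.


First, find the spacing:
Spacing = burden * ratio = 4.7 * 1.32
= 6.204 m
Then, calculate the area:
Area = burden * spacing = 4.7 * 6.204
= 29.1588 m^2

29.1588 m^2


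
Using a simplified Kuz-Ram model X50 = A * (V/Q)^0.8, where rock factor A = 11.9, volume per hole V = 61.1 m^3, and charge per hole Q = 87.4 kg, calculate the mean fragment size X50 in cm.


8.9366 cm

Compute V/Q:
V/Q = 61.1 / 87.4 = 0.6990846682
Raise to the power 0.8:
(V/Q)^0.8 = 0.6990846682^0.8 = 0.7509721339
Multiply by A:
X50 = 11.9 * 0.7509721339
= 8.9366 cm


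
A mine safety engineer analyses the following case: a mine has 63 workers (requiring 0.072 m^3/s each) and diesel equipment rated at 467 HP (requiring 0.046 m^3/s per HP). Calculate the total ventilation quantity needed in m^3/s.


Airflow for workers:
Q_people = 63 * 0.072 = 4.536 m^3/s
Airflow for diesel equipment:
Q_diesel = 467 * 0.046 = 21.482 m^3/s
Total ventilation:
Q_total = 4.536 + 21.482
= 26.018 m^3/s

26.018 m^3/s


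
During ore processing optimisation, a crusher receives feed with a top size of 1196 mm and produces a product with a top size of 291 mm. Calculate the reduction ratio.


Reduction ratio = feed size / product size
= 1196 / 291
= 4.11

4.11


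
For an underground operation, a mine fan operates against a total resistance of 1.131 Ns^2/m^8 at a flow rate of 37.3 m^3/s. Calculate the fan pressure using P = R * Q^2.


1573.549 Pa

Compute Q^2:
Q^2 = 37.3^2 = 1391.29
Compute pressure:
P = R * Q^2 = 1.131 * 1391.29
= 1573.549 Pa


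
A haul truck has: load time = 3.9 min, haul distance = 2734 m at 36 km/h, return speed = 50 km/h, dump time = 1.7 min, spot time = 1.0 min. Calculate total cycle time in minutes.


Convert haul speed to m/min: 36 * 1000/60 = 600 m/min
Haul time = 2734 / 600 = 4.556666667 min
Convert return speed to m/min: 50 * 1000/60 = 833.3333333 m/min
Return time = 2734 / 833.3333333 = 3.2808 min
Total cycle time:
= 3.9 + 4.556666667 + 1.7 + 3.2808 + 1.0
= 14.4375 min

14.4375 min


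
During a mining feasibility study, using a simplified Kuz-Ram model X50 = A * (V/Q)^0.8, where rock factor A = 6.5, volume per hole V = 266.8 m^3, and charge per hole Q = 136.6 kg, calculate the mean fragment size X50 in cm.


11.1046 cm

Compute V/Q:
V/Q = 266.8 / 136.6 = 1.953147877
Raise to the power 0.8:
(V/Q)^0.8 = 1.953147877^0.8 = 1.708394249
Multiply by A:
X50 = 6.5 * 1.708394249
= 11.1046 cm


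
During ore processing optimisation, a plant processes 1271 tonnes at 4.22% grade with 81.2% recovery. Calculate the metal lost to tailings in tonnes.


10.0836 tonnes

Total metal in feed:
= 1271 * 4.22 / 100 = 53.6362 tonnes
Metal recovered:
= 53.6362 * 81.2 / 100 = 43.5525944 tonnes
Metal lost to tailings:
= 53.6362 - 43.5525944
= 10.0836 tonnes


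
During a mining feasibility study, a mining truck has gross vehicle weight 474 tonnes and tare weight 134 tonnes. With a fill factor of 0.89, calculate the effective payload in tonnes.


Maximum payload = gross - tare
= 474 - 134 = 340 tonnes
Effective payload = max payload * fill factor
= 340 * 0.89
= 302.6 tonnes

302.6 tonnes


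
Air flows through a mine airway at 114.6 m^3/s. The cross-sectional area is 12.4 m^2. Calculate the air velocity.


Velocity = flow rate / cross-sectional area
= 114.6 / 12.4
= 9.2419 m/s

9.2419 m/s


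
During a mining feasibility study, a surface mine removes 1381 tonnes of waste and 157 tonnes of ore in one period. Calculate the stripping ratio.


Stripping ratio = waste tonnage / ore tonnage
= 1381 / 157
= 8.7962

8.7962


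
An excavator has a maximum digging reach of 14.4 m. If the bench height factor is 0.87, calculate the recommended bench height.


Bench height = reach * factor
= 14.4 * 0.87
= 12.528 m

12.528 m


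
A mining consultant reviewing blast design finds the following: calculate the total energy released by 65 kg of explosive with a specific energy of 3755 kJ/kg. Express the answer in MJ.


244.075 MJ

Energy = mass * specific_energy / 1000
= 65 * 3755 / 1000
= 244075 / 1000
= 244.075 MJ


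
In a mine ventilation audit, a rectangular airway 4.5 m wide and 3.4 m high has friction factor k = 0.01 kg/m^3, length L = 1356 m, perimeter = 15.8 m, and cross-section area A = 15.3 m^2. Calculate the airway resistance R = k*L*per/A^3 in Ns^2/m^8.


Compute the numerator:
k * L * per = 0.01 * 1356 * 15.8
= 214.248
Compute the denominator:
A^3 = 15.3^3 = 3581.577
Resistance:
R = 214.248 / 3581.577
= 0.0598 Ns^2/m^8

0.0598 Ns^2/m^8


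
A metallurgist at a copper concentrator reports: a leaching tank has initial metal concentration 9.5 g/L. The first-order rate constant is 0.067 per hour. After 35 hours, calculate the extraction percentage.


90.4153%

Compute the exponent:
-k * t = -0.067 * 35 = -2.345
Remaining concentration:
C = 9.5 * exp(-2.345)
= 9.5 * 0.09584720213
= 0.9105484202 g/L
Extracted = 9.5 - 0.9105484202 = 8.58945158 g/L
Extraction % = 8.58945158 / 9.5 * 100
= 90.4153%


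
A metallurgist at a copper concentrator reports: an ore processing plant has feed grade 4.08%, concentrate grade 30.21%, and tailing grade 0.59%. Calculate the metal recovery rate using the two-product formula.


Using the two-product formula:
R = 100 * c * (f - t) / (f * (c - t))
Numerator = 100 * 30.21 * (4.08 - 0.59)
= 100 * 30.21 * 3.49
= 10543.29
Denominator = 4.08 * (30.21 - 0.59)
= 4.08 * 29.62
= 120.8496
R = 10543.29 / 120.8496
= 87.2431%

87.2431%


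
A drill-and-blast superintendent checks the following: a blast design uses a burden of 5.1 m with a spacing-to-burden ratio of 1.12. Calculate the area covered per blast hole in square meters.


29.1312 m^2

First, find the spacing:
Spacing = burden * ratio = 5.1 * 1.12
= 5.712 m
Then, calculate the area:
Area = burden * spacing = 5.1 * 5.712
= 29.1312 m^2


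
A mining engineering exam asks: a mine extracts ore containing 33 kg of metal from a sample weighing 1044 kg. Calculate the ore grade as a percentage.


Ore grade = (metal mass / ore mass) * 100
= (33 / 1044) * 100
= 0.0316091954 * 100
= 3.1609%

3.1609%


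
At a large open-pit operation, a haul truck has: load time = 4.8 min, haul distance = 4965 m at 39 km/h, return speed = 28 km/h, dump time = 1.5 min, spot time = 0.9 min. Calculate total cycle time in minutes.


25.4777 min

Convert haul speed to m/min: 39 * 1000/60 = 650 m/min
Haul time = 4965 / 650 = 7.638461538 min
Convert return speed to m/min: 28 * 1000/60 = 466.6666667 m/min
Return time = 4965 / 466.6666667 = 10.63928571 min
Total cycle time:
= 4.8 + 7.638461538 + 1.5 + 10.63928571 + 0.9
= 25.4777 min


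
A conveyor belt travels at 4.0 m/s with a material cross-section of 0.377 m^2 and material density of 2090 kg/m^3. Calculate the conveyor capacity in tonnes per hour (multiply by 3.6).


Volumetric flow = speed * area
= 4.0 * 0.377 = 1.508 m^3/s
Mass flow = volumetric * density
= 1.508 * 2090 = 3151.72 kg/s
Convert to t/h: multiply by 3.6
Capacity = 3151.72 * 3.6
= 11346.192 t/h

11346.192 t/h


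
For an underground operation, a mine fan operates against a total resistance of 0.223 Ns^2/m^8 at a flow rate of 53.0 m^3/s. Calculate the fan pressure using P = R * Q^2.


626.407 Pa

Compute Q^2:
Q^2 = 53.0^2 = 2809.0
Compute pressure:
P = R * Q^2 = 0.223 * 2809.0
= 626.407 Pa


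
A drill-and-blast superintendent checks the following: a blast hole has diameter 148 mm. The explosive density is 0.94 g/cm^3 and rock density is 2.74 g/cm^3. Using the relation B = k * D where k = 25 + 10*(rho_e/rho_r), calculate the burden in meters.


First, compute k:
rho_e / rho_r = 0.94 / 2.74 = 0.3430656934
k = 25 + 10 * 0.3430656934 = 28.43065693
Then, compute burden:
B = k * D / 1000 = 28.43065693 * 148 / 1000
= 4207.737226 / 1000
= 4.2077 m

4.2077 m


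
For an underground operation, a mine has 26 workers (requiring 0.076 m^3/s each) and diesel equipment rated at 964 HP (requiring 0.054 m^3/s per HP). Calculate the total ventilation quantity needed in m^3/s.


54.032 m^3/s

Airflow for workers:
Q_people = 26 * 0.076 = 1.976 m^3/s
Airflow for diesel equipment:
Q_diesel = 964 * 0.054 = 52.056 m^3/s
Total ventilation:
Q_total = 1.976 + 52.056
= 54.032 m^3/s


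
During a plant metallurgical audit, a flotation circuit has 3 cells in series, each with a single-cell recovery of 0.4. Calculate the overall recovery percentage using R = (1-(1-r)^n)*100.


78.4%

Complement of single-cell recovery:
1 - r = 1 - 0.4 = 0.6
Raise to power n:
(1 - r)^3 = 0.6^3 = 0.216
Overall recovery:
R = (1 - 0.216) * 100
= 78.4%


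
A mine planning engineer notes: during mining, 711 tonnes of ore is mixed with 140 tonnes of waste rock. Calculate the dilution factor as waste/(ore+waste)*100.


16.4512%

Total material = ore + waste
= 711 + 140 = 851 tonnes
Dilution = waste / total * 100
= 140 / 851 * 100
= 0.1645123384 * 100
= 16.4512%


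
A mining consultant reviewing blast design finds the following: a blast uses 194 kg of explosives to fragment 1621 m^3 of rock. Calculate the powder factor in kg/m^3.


Powder factor = explosive mass / rock volume
= 194 / 1621
= 0.1197 kg/m^3

0.1197 kg/m^3


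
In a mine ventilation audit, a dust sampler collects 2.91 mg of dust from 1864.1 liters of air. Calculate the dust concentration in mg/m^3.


Convert liters to m^3: 1 m^3 = 1000 L
Concentration = mass / volume * 1000
= 2.91 / 1864.1 * 1000
= 0.00156107505 * 1000
= 1.5611 mg/m^3

1.5611 mg/m^3


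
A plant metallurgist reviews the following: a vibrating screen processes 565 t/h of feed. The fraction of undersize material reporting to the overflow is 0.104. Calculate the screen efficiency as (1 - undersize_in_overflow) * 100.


Screen efficiency = (1 - fraction of undersize in overflow) * 100
= (1 - 0.104) * 100
= 0.896 * 100
= 89.6%

89.6%


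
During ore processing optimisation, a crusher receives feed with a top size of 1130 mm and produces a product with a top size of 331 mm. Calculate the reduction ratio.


3.4139

Reduction ratio = feed size / product size
= 1130 / 331
= 3.4139


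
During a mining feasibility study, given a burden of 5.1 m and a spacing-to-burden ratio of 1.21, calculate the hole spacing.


Spacing = burden * ratio
= 5.1 * 1.21
= 6.171 m

6.171 m


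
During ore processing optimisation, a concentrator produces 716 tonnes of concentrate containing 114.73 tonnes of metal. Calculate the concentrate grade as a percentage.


Grade = (metal in concentrate / concentrate mass) * 100
= (114.73 / 716) * 100
= 0.1602374302 * 100
= 16.0237%

16.0237%


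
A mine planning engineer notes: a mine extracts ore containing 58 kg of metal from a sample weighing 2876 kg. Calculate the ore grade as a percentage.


2.0167%

Ore grade = (metal mass / ore mass) * 100
= (58 / 2876) * 100
= 0.02016689847 * 100
= 2.0167%


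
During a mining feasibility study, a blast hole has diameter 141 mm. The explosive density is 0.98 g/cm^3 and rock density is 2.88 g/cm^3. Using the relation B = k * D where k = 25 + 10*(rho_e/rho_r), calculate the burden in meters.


First, compute k:
rho_e / rho_r = 0.98 / 2.88 = 0.3402777778
k = 25 + 10 * 0.3402777778 = 28.40277778
Then, compute burden:
B = k * D / 1000 = 28.40277778 * 141 / 1000
= 4004.791667 / 1000
= 4.0048 m

4.0048 m


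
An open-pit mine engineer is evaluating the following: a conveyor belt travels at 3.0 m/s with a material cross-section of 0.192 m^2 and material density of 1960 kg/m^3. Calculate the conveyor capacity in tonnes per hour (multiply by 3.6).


Volumetric flow = speed * area
= 3.0 * 0.192 = 0.576 m^3/s
Mass flow = volumetric * density
= 0.576 * 1960 = 1128.96 kg/s
Convert to t/h: multiply by 3.6
Capacity = 1128.96 * 3.6
= 4064.256 t/h

4064.256 t/h


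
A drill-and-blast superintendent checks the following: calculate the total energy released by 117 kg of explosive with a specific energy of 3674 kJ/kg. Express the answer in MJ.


Energy = mass * specific_energy / 1000
= 117 * 3674 / 1000
= 429858 / 1000
= 429.858 MJ

429.858 MJ


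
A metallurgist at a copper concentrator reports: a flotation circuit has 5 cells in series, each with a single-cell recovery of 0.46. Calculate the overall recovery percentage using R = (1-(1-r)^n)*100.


Complement of single-cell recovery:
1 - r = 1 - 0.46 = 0.54
Raise to power n:
(1 - r)^5 = 0.54^5 = 0.0459165024
Overall recovery:
R = (1 - 0.0459165024) * 100
= 95.4083%

95.4083%


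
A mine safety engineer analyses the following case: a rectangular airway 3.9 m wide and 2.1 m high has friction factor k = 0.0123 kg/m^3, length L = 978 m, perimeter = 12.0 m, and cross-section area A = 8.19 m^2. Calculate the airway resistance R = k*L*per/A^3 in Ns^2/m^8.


Compute the numerator:
k * L * per = 0.0123 * 978 * 12.0
= 144.3528
Compute the denominator:
A^3 = 8.19^3 = 549.353259
Resistance:
R = 144.3528 / 549.353259
= 0.2628 Ns^2/m^8

0.2628 Ns^2/m^8


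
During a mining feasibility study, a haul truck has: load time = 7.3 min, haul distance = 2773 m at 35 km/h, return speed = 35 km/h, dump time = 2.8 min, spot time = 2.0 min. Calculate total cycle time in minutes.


Convert haul speed to m/min: 35 * 1000/60 = 583.3333333 m/min
Haul time = 2773 / 583.3333333 = 4.753714286 min
Convert return speed to m/min: 35 * 1000/60 = 583.3333333 m/min
Return time = 2773 / 583.3333333 = 4.753714286 min
Total cycle time:
= 7.3 + 4.753714286 + 2.8 + 4.753714286 + 2.0
= 21.6074 min

21.6074 min


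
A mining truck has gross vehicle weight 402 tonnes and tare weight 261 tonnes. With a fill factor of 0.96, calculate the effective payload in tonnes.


135.36 tonnes

Maximum payload = gross - tare
= 402 - 261 = 141 tonnes
Effective payload = max payload * fill factor
= 141 * 0.96
= 135.36 tonnes


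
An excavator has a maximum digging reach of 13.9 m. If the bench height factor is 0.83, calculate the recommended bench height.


11.537 m

Bench height = reach * factor
= 13.9 * 0.83
= 11.537 m


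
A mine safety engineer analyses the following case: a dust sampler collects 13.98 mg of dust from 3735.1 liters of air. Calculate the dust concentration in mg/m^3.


3.7429 mg/m^3

Convert liters to m^3: 1 m^3 = 1000 L
Concentration = mass / volume * 1000
= 13.98 / 3735.1 * 1000
= 0.003742871677 * 1000
= 3.7429 mg/m^3


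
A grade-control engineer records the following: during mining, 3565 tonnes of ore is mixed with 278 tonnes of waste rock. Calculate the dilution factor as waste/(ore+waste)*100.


7.2339%

Total material = ore + waste
= 3565 + 278 = 3843 tonnes
Dilution = waste / total * 100
= 278 / 3843 * 100
= 0.07233931824 * 100
= 7.2339%


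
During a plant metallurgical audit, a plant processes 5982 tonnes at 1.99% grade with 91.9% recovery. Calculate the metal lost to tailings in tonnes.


9.6424 tonnes

Total metal in feed:
= 5982 * 1.99 / 100 = 119.0418 tonnes
Metal recovered:
= 119.0418 * 91.9 / 100 = 109.3994142 tonnes
Metal lost to tailings:
= 119.0418 - 109.3994142
= 9.6424 tonnes


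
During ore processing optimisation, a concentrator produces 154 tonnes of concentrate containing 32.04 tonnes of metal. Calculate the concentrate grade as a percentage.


20.8052%

Grade = (metal in concentrate / concentrate mass) * 100
= (32.04 / 154) * 100
= 0.2080519481 * 100
= 20.8052%


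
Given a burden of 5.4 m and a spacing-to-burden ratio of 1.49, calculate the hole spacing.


8.046 m

Spacing = burden * ratio
= 5.4 * 1.49
= 8.046 m


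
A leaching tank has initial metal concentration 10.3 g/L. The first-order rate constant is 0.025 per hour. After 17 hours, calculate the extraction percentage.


34.623%

Compute the exponent:
-k * t = -0.025 * 17 = -0.425
Remaining concentration:
C = 10.3 * exp(-0.425)
= 10.3 * 0.6537697851
= 6.733828787 g/L
Extracted = 10.3 - 6.733828787 = 3.566171213 g/L
Extraction % = 3.566171213 / 10.3 * 100
= 34.623%


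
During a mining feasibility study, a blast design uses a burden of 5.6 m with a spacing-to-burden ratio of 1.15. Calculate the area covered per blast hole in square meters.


First, find the spacing:
Spacing = burden * ratio = 5.6 * 1.15
= 6.44 m
Then, calculate the area:
Area = burden * spacing = 5.6 * 6.44
= 36.064 m^2

36.064 m^2


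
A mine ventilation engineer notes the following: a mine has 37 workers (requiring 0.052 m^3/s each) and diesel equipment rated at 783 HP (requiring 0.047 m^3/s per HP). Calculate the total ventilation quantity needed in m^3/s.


38.725 m^3/s

Airflow for workers:
Q_people = 37 * 0.052 = 1.924 m^3/s
Airflow for diesel equipment:
Q_diesel = 783 * 0.047 = 36.801 m^3/s
Total ventilation:
Q_total = 1.924 + 36.801
= 38.725 m^3/s


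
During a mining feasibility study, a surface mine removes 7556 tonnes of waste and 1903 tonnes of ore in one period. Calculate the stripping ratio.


3.9706

Stripping ratio = waste tonnage / ore tonnage
= 7556 / 1903
= 3.9706


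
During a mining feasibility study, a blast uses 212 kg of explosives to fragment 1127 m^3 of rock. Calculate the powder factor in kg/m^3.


Powder factor = explosive mass / rock volume
= 212 / 1127
= 0.1881 kg/m^3

0.1881 kg/m^3


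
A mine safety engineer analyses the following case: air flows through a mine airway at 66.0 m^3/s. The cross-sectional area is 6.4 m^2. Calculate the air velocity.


10.3125 m/s

Velocity = flow rate / cross-sectional area
= 66.0 / 6.4
= 10.3125 m/s


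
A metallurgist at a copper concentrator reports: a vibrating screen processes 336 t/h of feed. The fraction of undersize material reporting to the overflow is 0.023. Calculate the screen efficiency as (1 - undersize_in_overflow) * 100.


Screen efficiency = (1 - fraction of undersize in overflow) * 100
= (1 - 0.023) * 100
= 0.977 * 100
= 97.7%

97.7%


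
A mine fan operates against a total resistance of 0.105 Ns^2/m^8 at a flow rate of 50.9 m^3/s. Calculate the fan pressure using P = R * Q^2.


Compute Q^2:
Q^2 = 50.9^2 = 2590.81
Compute pressure:
P = R * Q^2 = 0.105 * 2590.81
= 272.0351 Pa

272.0351 Pa


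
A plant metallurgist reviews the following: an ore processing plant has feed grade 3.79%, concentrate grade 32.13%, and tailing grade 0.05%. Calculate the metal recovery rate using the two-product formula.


Using the two-product formula:
R = 100 * c * (f - t) / (f * (c - t))
Numerator = 100 * 32.13 * (3.79 - 0.05)
= 100 * 32.13 * 3.74
= 12016.62
Denominator = 3.79 * (32.13 - 0.05)
= 3.79 * 32.08
= 121.5832
R = 12016.62 / 121.5832
= 98.8345%

98.8345%


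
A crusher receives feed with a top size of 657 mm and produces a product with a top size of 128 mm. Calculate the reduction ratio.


5.1328

Reduction ratio = feed size / product size
= 657 / 128
= 5.1328


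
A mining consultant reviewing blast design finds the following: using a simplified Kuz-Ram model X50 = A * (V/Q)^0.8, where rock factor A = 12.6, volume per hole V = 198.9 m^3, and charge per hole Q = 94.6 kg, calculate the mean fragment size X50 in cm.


Compute V/Q:
V/Q = 198.9 / 94.6 = 2.102536998
Raise to the power 0.8:
(V/Q)^0.8 = 2.102536998^0.8 = 1.81215323
Multiply by A:
X50 = 12.6 * 1.81215323
= 22.8331 cm

22.8331 cm


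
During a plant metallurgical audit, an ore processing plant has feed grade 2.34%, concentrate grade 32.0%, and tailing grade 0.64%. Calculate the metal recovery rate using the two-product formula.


Using the two-product formula:
R = 100 * c * (f - t) / (f * (c - t))
Numerator = 100 * 32.0 * (2.34 - 0.64)
= 100 * 32.0 * 1.7
= 5440.0
Denominator = 2.34 * (32.0 - 0.64)
= 2.34 * 31.36
= 73.3824
R = 5440.0 / 73.3824
= 74.1322%

74.1322%


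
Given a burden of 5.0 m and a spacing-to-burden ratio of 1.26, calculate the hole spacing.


Spacing = burden * ratio
= 5.0 * 1.26
= 6.3 m

6.3 m


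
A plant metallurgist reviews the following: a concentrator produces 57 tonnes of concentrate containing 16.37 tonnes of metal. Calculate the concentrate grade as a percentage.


Grade = (metal in concentrate / concentrate mass) * 100
= (16.37 / 57) * 100
= 0.2871929825 * 100
= 28.7193%

28.7193%


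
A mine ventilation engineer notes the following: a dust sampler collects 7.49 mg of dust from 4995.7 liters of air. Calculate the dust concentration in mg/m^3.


Convert liters to m^3: 1 m^3 = 1000 L
Concentration = mass / volume * 1000
= 7.49 / 4995.7 * 1000
= 0.001499289389 * 1000
= 1.4993 mg/m^3

1.4993 mg/m^3


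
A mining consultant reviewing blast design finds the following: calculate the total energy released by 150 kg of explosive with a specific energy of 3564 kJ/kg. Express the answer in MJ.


Energy = mass * specific_energy / 1000
= 150 * 3564 / 1000
= 534600 / 1000
= 534.6 MJ

534.6 MJ


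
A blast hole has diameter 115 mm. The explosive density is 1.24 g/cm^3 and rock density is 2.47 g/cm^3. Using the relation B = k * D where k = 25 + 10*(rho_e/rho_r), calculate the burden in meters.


3.4523 m

First, compute k:
rho_e / rho_r = 1.24 / 2.47 = 0.5020242915
k = 25 + 10 * 0.5020242915 = 30.02024291
Then, compute burden:
B = k * D / 1000 = 30.02024291 * 115 / 1000
= 3452.327935 / 1000
= 3.4523 m


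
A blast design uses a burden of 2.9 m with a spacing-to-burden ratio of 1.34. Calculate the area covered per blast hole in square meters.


11.2694 m^2

First, find the spacing:
Spacing = burden * ratio = 2.9 * 1.34
= 3.886 m
Then, calculate the area:
Area = burden * spacing = 2.9 * 3.886
= 11.2694 m^2


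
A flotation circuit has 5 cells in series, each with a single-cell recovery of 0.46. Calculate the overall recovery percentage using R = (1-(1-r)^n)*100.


95.4083%

Complement of single-cell recovery:
1 - r = 1 - 0.46 = 0.54
Raise to power n:
(1 - r)^5 = 0.54^5 = 0.0459165024
Overall recovery:
R = (1 - 0.0459165024) * 100
= 95.4083%


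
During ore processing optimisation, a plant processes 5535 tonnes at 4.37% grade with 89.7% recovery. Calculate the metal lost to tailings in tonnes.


Total metal in feed:
= 5535 * 4.37 / 100 = 241.8795 tonnes
Metal recovered:
= 241.8795 * 89.7 / 100 = 216.9659115 tonnes
Metal lost to tailings:
= 241.8795 - 216.9659115
= 24.9136 tonnes

24.9136 tonnes


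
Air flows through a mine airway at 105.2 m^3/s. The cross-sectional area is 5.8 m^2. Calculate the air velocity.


18.1379 m/s

Velocity = flow rate / cross-sectional area
= 105.2 / 5.8
= 18.1379 m/s


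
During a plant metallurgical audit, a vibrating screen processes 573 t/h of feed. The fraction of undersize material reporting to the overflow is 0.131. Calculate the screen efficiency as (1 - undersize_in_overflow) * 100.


Screen efficiency = (1 - fraction of undersize in overflow) * 100
= (1 - 0.131) * 100
= 0.869 * 100
= 86.9%

86.9%


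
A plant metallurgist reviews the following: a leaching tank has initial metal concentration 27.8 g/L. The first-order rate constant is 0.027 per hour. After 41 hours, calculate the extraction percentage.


Compute the exponent:
-k * t = -0.027 * 41 = -1.107
Remaining concentration:
C = 27.8 * exp(-1.107)
= 27.8 * 0.3305491225
= 9.189265604 g/L
Extracted = 27.8 - 9.189265604 = 18.6107344 g/L
Extraction % = 18.6107344 / 27.8 * 100
= 66.9451%

66.9451%


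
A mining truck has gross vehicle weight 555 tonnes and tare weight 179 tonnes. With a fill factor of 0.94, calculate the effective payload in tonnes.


353.44 tonnes

Maximum payload = gross - tare
= 555 - 179 = 376 tonnes
Effective payload = max payload * fill factor
= 376 * 0.94
= 353.44 tonnes


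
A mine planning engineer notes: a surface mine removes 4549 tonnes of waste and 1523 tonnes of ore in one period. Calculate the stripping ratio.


Stripping ratio = waste tonnage / ore tonnage
= 4549 / 1523
= 2.9869

2.9869


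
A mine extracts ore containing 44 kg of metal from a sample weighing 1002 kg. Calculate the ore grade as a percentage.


4.3912%

Ore grade = (metal mass / ore mass) * 100
= (44 / 1002) * 100
= 0.04391217565 * 100
= 4.3912%


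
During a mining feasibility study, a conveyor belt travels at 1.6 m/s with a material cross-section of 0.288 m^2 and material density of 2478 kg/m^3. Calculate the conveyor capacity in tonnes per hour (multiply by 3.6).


Volumetric flow = speed * area
= 1.6 * 0.288 = 0.4608 m^3/s
Mass flow = volumetric * density
= 0.4608 * 2478 = 1141.8624 kg/s
Convert to t/h: multiply by 3.6
Capacity = 1141.8624 * 3.6
= 4110.7046 t/h

4110.7046 t/h


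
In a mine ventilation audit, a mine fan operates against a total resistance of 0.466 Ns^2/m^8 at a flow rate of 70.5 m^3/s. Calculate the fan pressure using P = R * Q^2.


2316.1365 Pa

Compute Q^2:
Q^2 = 70.5^2 = 4970.25
Compute pressure:
P = R * Q^2 = 0.466 * 4970.25
= 2316.1365 Pa


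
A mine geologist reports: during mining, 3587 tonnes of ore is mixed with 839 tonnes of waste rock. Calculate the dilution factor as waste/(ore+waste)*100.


Total material = ore + waste
= 3587 + 839 = 4426 tonnes
Dilution = waste / total * 100
= 839 / 4426 * 100
= 0.189561681 * 100
= 18.9562%

18.9562%


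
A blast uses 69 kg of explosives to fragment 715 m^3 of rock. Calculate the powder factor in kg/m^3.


Powder factor = explosive mass / rock volume
= 69 / 715
= 0.0965 kg/m^3

0.0965 kg/m^3


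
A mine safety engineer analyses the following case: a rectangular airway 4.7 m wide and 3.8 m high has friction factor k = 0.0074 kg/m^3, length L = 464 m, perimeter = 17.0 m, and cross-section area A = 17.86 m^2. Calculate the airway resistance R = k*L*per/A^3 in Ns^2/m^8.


Compute the numerator:
k * L * per = 0.0074 * 464 * 17.0
= 58.3712
Compute the denominator:
A^3 = 17.86^3 = 5696.975656
Resistance:
R = 58.3712 / 5696.975656
= 0.0102 Ns^2/m^8

0.0102 Ns^2/m^8


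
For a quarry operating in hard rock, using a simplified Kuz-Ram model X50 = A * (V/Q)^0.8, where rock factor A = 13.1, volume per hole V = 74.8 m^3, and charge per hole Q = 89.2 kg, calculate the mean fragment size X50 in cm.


Compute V/Q:
V/Q = 74.8 / 89.2 = 0.8385650224
Raise to the power 0.8:
(V/Q)^0.8 = 0.8385650224^0.8 = 0.86861914
Multiply by A:
X50 = 13.1 * 0.86861914
= 11.3789 cm

11.3789 cm


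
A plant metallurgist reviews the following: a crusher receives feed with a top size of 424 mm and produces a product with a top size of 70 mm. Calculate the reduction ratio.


Reduction ratio = feed size / product size
= 424 / 70
= 6.0571

6.0571


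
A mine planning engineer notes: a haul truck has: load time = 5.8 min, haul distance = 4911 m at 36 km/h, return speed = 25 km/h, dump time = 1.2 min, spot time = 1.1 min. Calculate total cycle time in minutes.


Convert haul speed to m/min: 36 * 1000/60 = 600 m/min
Haul time = 4911 / 600 = 8.185 min
Convert return speed to m/min: 25 * 1000/60 = 416.6666667 m/min
Return time = 4911 / 416.6666667 = 11.7864 min
Total cycle time:
= 5.8 + 8.185 + 1.2 + 11.7864 + 1.1
= 28.0714 min

28.0714 min


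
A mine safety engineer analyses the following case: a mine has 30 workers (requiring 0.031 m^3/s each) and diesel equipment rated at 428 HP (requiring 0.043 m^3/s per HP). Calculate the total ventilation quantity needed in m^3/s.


19.334 m^3/s

Airflow for workers:
Q_people = 30 * 0.031 = 0.93 m^3/s
Airflow for diesel equipment:
Q_diesel = 428 * 0.043 = 18.404 m^3/s
Total ventilation:
Q_total = 0.93 + 18.404
= 19.334 m^3/s


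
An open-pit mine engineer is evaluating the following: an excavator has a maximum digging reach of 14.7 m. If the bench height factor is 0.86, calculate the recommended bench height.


12.642 m

Bench height = reach * factor
= 14.7 * 0.86
= 12.642 m


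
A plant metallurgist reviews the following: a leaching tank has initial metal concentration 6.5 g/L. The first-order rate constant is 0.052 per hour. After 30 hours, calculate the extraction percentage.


Compute the exponent:
-k * t = -0.052 * 30 = -1.56
Remaining concentration:
C = 6.5 * exp(-1.56)
= 6.5 * 0.2101360712
= 1.365884463 g/L
Extracted = 6.5 - 1.365884463 = 5.134115537 g/L
Extraction % = 5.134115537 / 6.5 * 100
= 78.9864%

78.9864%


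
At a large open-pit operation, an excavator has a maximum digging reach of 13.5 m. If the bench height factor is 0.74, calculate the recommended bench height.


9.99 m

Bench height = reach * factor
= 13.5 * 0.74
= 9.99 m


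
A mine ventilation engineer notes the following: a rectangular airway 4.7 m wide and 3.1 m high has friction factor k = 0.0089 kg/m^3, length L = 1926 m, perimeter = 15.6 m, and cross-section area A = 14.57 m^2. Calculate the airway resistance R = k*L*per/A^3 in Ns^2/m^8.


0.0865 Ns^2/m^8

Compute the numerator:
k * L * per = 0.0089 * 1926 * 15.6
= 267.40584
Compute the denominator:
A^3 = 14.57^3 = 3092.990993
Resistance:
R = 267.40584 / 3092.990993
= 0.0865 Ns^2/m^8


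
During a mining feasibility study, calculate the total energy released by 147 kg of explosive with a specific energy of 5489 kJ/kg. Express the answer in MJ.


Energy = mass * specific_energy / 1000
= 147 * 5489 / 1000
= 806883 / 1000
= 806.883 MJ

806.883 MJ


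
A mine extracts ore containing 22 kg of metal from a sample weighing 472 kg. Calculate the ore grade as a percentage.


Ore grade = (metal mass / ore mass) * 100
= (22 / 472) * 100
= 0.04661016949 * 100
= 4.661%

4.661%


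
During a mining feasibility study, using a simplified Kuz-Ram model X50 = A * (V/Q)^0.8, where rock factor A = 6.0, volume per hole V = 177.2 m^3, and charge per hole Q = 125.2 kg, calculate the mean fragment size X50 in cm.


7.9221 cm

Compute V/Q:
V/Q = 177.2 / 125.2 = 1.415335463
Raise to the power 0.8:
(V/Q)^0.8 = 1.415335463^0.8 = 1.320345261
Multiply by A:
X50 = 6.0 * 1.320345261
= 7.9221 cm


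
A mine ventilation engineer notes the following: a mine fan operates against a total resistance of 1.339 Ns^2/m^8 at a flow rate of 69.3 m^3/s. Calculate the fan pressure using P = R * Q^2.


6430.5341 Pa

Compute Q^2:
Q^2 = 69.3^2 = 4802.49
Compute pressure:
P = R * Q^2 = 1.339 * 4802.49
= 6430.5341 Pa


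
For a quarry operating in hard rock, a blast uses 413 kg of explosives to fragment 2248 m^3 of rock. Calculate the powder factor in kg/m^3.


Powder factor = explosive mass / rock volume
= 413 / 2248
= 0.1837 kg/m^3

0.1837 kg/m^3


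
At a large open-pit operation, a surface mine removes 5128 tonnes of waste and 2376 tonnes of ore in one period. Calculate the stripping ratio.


Stripping ratio = waste tonnage / ore tonnage
= 5128 / 2376
= 2.1582

2.1582


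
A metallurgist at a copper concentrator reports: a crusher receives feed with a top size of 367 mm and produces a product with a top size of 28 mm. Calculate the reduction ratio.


13.1071

Reduction ratio = feed size / product size
= 367 / 28
= 13.1071


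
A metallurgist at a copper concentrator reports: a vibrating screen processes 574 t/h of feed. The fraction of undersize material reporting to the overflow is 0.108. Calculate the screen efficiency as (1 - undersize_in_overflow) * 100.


89.2%

Screen efficiency = (1 - fraction of undersize in overflow) * 100
= (1 - 0.108) * 100
= 0.892 * 100
= 89.2%


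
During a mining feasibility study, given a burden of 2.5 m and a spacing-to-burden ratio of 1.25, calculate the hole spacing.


Spacing = burden * ratio
= 2.5 * 1.25
= 3.125 m

3.125 m


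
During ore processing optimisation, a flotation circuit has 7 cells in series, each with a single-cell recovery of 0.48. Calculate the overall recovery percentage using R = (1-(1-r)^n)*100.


Complement of single-cell recovery:
1 - r = 1 - 0.48 = 0.52
Raise to power n:
(1 - r)^7 = 0.52^7 = 0.01028071703
Overall recovery:
R = (1 - 0.01028071703) * 100
= 98.9719%

98.9719%


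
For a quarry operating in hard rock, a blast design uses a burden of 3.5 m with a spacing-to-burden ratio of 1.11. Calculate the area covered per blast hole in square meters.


13.5975 m^2

First, find the spacing:
Spacing = burden * ratio = 3.5 * 1.11
= 3.885 m
Then, calculate the area:
Area = burden * spacing = 3.5 * 3.885
= 13.5975 m^2
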